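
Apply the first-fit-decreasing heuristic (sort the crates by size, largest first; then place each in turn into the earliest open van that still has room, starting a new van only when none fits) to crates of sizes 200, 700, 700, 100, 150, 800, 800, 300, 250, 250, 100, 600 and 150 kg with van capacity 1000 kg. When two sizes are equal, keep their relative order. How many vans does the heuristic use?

Sorted descending: 800, 800, 700, 700, 600, 300, 250, 250, 200, 150, 150, 100, 100.
  800 → van 1 (new)  [load 800/1000]
  800 → van 2 (new)  [load 800/1000]
  700 → van 3 (new)  [load 700/1000]
  700 → van 4 (new)  [load 700/1000]
  600 → van 5 (new)  [load 600/1000]
  300 → van 3  [load 1000/1000]
  250 → van 4  [load 950/1000]
  250 → van 5  [load 850/1000]
  200 → van 1  [load 1000/1000]
  150 → van 2  [load 950/1000]
  150 → van 5  [load 1000/1000]
  100 → van 6 (new)  [load 100/1000]
  100 → van 6  [load 200/1000]
6 vans opened.

6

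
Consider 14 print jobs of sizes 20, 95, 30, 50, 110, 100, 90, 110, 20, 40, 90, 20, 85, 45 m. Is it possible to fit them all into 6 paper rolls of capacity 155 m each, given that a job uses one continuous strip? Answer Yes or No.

Total = 905 m; ⌈905/155⌉ = 6.
7 print jobs each exceed half the capacity and cannot share a roll, forcing at least 7 paper rolls.
At least 7 paper rolls are required, but only 6 are allowed.

No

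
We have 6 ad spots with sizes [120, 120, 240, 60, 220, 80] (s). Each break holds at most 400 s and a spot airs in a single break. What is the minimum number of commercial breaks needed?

3

Total = 240 + 220 + 120 + 120 + 80 + 60 = 840 s.
Lower bound: ⌈840/400⌉ = 3 commercial breaks.
A packing using 3 commercial breaks:
  break 1: 240 + 120 = 360
  break 2: 220 + 120 + 60 = 400
  break 3: 80 = 80
This matches the lower bound, so 3 is optimal.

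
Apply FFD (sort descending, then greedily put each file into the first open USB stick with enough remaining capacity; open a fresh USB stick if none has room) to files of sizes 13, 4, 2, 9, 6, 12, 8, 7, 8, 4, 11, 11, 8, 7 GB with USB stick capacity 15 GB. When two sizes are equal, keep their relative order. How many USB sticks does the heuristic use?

Sorted descending: 13, 12, 11, 11, 9, 8, 8, 8, 7, 7, 6, 4, 4, 2.
  13 → USB stick 1 (new)  [load 13/15]
  12 → USB stick 2 (new)  [load 12/15]
  11 → USB stick 3 (new)  [load 11/15]
  11 → USB stick 4 (new)  [load 11/15]
  9 → USB stick 5 (new)  [load 9/15]
  8 → USB stick 6 (new)  [load 8/15]
  8 → USB stick 7 (new)  [load 8/15]
  8 → USB stick 8 (new)  [load 8/15]
  7 → USB stick 6  [load 15/15]
  7 → USB stick 7  [load 15/15]
  6 → USB stick 5  [load 15/15]
  4 → USB stick 3  [load 15/15]
  4 → USB stick 4  [load 15/15]
  2 → USB stick 1  [load 15/15]
8 USB sticks opened.

8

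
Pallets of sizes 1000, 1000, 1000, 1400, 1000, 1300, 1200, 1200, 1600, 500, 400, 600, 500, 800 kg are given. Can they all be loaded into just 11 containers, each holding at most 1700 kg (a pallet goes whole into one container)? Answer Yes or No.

A valid assignment using 10 containers:
  container 1: 1600 = 1600
  container 2: 1400 = 1400
  container 3: 1300 + 400 = 1700
  container 4: 1200 + 500 = 1700
  container 5: 1200 + 500 = 1700
  container 6: 1000 + 600 = 1600
  container 7: 1000 = 1000
  container 8: 1000 = 1000
  container 9: 1000 = 1000
  container 10: 800 = 800
That uses only 10 ≤ 11, so 11 containers are enough.

Yes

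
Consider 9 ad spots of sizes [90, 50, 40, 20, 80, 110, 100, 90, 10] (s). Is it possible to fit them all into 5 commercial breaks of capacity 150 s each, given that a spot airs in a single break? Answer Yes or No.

A valid assignment using 5 commercial breaks:
  break 1: 110 + 40 = 150
  break 2: 100 + 50 = 150
  break 3: 90 + 20 + 10 = 120
  break 4: 90 = 90
  break 5: 80 = 80
Every load is within 150 s, so 5 commercial breaks suffice.

Yes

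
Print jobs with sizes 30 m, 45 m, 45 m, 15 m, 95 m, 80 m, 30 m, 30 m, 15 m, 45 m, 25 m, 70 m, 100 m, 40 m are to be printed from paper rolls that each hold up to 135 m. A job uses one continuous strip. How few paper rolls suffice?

5

Total = 100 + 95 + 80 + 70 + 45 + 45 + 45 + 40 + 30 + 30 + 30 + 25 + 15 + 15 = 665 m.
Lower bound: ⌈665/135⌉ = 5 paper rolls.
A packing using 5 paper rolls:
  roll 1: 100 + 30 = 130
  roll 2: 95 + 40 = 135
  roll 3: 80 + 30 + 25 = 135
  roll 4: 70 + 45 + 15 = 130
  roll 5: 45 + 45 + 30 + 15 = 135
This matches the lower bound, so 5 is optimal.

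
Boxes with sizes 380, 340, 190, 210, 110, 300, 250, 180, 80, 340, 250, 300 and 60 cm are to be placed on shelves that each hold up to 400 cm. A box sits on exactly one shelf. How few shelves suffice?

Total = 380 + 340 + 340 + 300 + 300 + 250 + 250 + 210 + 190 + 180 + 110 + 80 + 60 = 2990 cm.
Lower bound: ⌈2990/400⌉ = 8 shelves.
A packing using 9 shelves:
  shelf 1: 380 = 380
  shelf 2: 340 + 60 = 400
  shelf 3: 340 = 340
  shelf 4: 300 + 80 = 380
  shelf 5: 300 = 300
  shelf 6: 250 + 110 = 360
  shelf 7: 250 = 250
  shelf 8: 210 + 190 = 400
  shelf 9: 180 = 180
No arrangement into 8 shelves stays within capacity, so 9 is optimal.

9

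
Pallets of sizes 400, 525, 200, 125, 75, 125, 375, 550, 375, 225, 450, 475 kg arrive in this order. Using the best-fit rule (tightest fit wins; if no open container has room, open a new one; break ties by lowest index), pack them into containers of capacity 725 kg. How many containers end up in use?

  400 → container 1 (new)  [load 400/725]
  525 → container 2 (new)  [load 525/725]
  200 → container 2  [load 725/725]
  125 → container 1  [load 525/725]
  75 → container 1  [load 600/725]
  125 → container 1  [load 725/725]
  375 → container 3 (new)  [load 375/725]
  550 → container 4 (new)  [load 550/725]
  375 → container 5 (new)  [load 375/725]
  225 → container 3  [load 600/725]
  450 → container 6 (new)  [load 450/725]
  475 → container 7 (new)  [load 475/725]
7 containers opened.

7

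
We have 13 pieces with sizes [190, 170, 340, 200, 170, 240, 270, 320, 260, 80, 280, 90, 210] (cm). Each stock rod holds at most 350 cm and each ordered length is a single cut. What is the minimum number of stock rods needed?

10

Total = 340 + 320 + 280 + 270 + 260 + 240 + 210 + 200 + 190 + 170 + 170 + 90 + 80 = 2820 cm.
Lower bound: ⌈2820/350⌉ = 9 stock rods.
A packing using 10 stock rods:
  stock rod 1: 340 = 340
  stock rod 2: 320 = 320
  stock rod 3: 280 = 280
  stock rod 4: 270 + 80 = 350
  stock rod 5: 260 + 90 = 350
  stock rod 6: 240 = 240
  stock rod 7: 210 = 210
  stock rod 8: 200 = 200
  stock rod 9: 190 = 190
  stock rod 10: 170 + 170 = 340
No arrangement into 9 stock rods stays within capacity, so 10 is optimal.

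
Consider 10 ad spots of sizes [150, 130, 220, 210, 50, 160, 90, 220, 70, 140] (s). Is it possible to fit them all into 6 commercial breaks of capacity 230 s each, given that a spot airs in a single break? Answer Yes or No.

No

Total = 1440 s; ⌈1440/230⌉ = 7.
At least 7 commercial breaks are required, but only 6 are allowed.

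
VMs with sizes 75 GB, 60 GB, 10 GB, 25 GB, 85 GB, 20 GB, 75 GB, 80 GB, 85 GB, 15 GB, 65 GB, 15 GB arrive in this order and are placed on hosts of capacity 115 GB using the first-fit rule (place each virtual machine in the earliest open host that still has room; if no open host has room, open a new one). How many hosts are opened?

  75 → host 1 (new)  [load 75/115]
  60 → host 2 (new)  [load 60/115]
  10 → host 1  [load 85/115]
  25 → host 1  [load 110/115]
  85 → host 3 (new)  [load 85/115]
  20 → host 2  [load 80/115]
  75 → host 4 (new)  [load 75/115]
  80 → host 5 (new)  [load 80/115]
  85 → host 6 (new)  [load 85/115]
  15 → host 2  [load 95/115]
  65 → host 7 (new)  [load 65/115]
  15 → host 2  [load 110/115]
7 hosts opened.

7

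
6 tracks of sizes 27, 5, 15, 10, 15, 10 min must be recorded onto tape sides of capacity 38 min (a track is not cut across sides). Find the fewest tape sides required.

3

Total = 27 + 15 + 15 + 10 + 10 + 5 = 82 min.
Lower bound: ⌈82/38⌉ = 3 tape sides.
A packing using 3 tape sides:
  side 1: 27 + 10 = 37
  side 2: 15 + 15 + 5 = 35
  side 3: 10 = 10
This matches the lower bound, so 3 is optimal.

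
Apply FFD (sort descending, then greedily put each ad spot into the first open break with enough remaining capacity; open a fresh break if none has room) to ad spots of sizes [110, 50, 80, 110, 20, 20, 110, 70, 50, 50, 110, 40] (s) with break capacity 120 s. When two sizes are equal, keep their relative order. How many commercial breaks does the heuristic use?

Sorted descending: 110, 110, 110, 110, 80, 70, 50, 50, 50, 40, 20, 20.
  110 → break 1 (new)  [load 110/120]
  110 → break 2 (new)  [load 110/120]
  110 → break 3 (new)  [load 110/120]
  110 → break 4 (new)  [load 110/120]
  80 → break 5 (new)  [load 80/120]
  70 → break 6 (new)  [load 70/120]
  50 → break 6  [load 120/120]
  50 → break 7 (new)  [load 50/120]
  50 → break 7  [load 100/120]
  40 → break 5  [load 120/120]
  20 → break 7  [load 120/120]
  20 → break 8 (new)  [load 20/120]
8 commercial breaks opened.

8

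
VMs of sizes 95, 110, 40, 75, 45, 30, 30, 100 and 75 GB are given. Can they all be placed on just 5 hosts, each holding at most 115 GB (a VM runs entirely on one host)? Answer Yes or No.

Total = 600 GB; ⌈600/115⌉ = 6.
At least 6 hosts are required, but only 5 are allowed.

No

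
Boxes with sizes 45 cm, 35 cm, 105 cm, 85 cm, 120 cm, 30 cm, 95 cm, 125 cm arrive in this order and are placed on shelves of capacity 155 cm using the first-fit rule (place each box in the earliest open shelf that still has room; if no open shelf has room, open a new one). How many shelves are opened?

6

  45 → shelf 1 (new)  [load 45/155]
  35 → shelf 1  [load 80/155]
  105 → shelf 2 (new)  [load 105/155]
  85 → shelf 3 (new)  [load 85/155]
  120 → shelf 4 (new)  [load 120/155]
  30 → shelf 1  [load 110/155]
  95 → shelf 5 (new)  [load 95/155]
  125 → shelf 6 (new)  [load 125/155]
6 shelves opened.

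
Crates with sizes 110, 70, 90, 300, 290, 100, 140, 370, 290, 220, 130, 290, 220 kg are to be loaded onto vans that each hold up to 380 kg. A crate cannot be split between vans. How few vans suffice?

Total = 370 + 300 + 290 + 290 + 290 + 220 + 220 + 140 + 130 + 110 + 100 + 90 + 70 = 2620 kg.
Lower bound: ⌈2620/380⌉ = 7 vans.
A packing using 8 vans:
  van 1: 370 = 370
  van 2: 300 + 70 = 370
  van 3: 290 + 90 = 380
  van 4: 290 = 290
  van 5: 290 = 290
  van 6: 220 + 140 = 360
  van 7: 220 + 130 = 350
  van 8: 110 + 100 = 210
No arrangement into 7 vans stays within capacity, so 8 is optimal.

8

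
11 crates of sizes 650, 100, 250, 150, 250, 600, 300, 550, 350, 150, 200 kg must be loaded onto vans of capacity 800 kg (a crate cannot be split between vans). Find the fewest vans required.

Total = 650 + 600 + 550 + 350 + 300 + 250 + 250 + 200 + 150 + 150 + 100 = 3550 kg.
Lower bound: ⌈3550/800⌉ = 5 vans.
A packing using 5 vans:
  van 1: 650 + 150 = 800
  van 2: 600 + 200 = 800
  van 3: 550 + 250 = 800
  van 4: 350 + 300 + 150 = 800
  van 5: 250 + 100 = 350
This matches the lower bound, so 5 is optimal.

5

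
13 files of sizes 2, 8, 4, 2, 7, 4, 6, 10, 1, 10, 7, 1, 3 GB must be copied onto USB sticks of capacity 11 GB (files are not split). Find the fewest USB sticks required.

6

Total = 10 + 10 + 8 + 7 + 7 + 6 + 4 + 4 + 3 + 2 + 2 + 1 + 1 = 65 GB.
Lower bound: ⌈65/11⌉ = 6 USB sticks.
A packing using 6 USB sticks:
  USB stick 1: 10 + 1 = 11
  USB stick 2: 10 + 1 = 11
  USB stick 3: 8 + 3 = 11
  USB stick 4: 7 + 4 = 11
  USB stick 5: 7 + 4 = 11
  USB stick 6: 6 + 2 + 2 = 10
This matches the lower bound, so 6 is optimal.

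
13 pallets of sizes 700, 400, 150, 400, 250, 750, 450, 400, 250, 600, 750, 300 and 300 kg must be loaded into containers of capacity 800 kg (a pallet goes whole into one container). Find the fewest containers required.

8

Total = 750 + 750 + 700 + 600 + 450 + 400 + 400 + 400 + 300 + 300 + 250 + 250 + 150 = 5700 kg.
Lower bound: ⌈5700/800⌉ = 8 containers.
A packing using 8 containers:
  container 1: 750 = 750
  container 2: 750 = 750
  container 3: 700 = 700
  container 4: 600 + 150 = 750
  container 5: 450 + 300 = 750
  container 6: 400 + 400 = 800
  container 7: 400 + 300 = 700
  container 8: 250 + 250 = 500
This matches the lower bound, so 8 is optimal.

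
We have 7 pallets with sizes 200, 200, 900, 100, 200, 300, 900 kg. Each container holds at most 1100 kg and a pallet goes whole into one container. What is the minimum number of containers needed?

3

Total = 900 + 900 + 300 + 200 + 200 + 200 + 100 = 2800 kg.
Lower bound: ⌈2800/1100⌉ = 3 containers.
A packing using 3 containers:
  container 1: 900 + 200 = 1100
  container 2: 900 + 200 = 1100
  container 3: 300 + 200 + 100 = 600
This matches the lower bound, so 3 is optimal.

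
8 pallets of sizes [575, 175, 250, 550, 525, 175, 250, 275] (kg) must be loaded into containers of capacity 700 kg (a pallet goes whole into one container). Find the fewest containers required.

5

Total = 575 + 550 + 525 + 275 + 250 + 250 + 175 + 175 = 2775 kg.
Lower bound: ⌈2775/700⌉ = 4 containers.
A packing using 5 containers:
  container 1: 575 = 575
  container 2: 550 = 550
  container 3: 525 + 175 = 700
  container 4: 275 + 250 + 175 = 700
  container 5: 250 = 250
No arrangement into 4 containers stays within capacity, so 5 is optimal.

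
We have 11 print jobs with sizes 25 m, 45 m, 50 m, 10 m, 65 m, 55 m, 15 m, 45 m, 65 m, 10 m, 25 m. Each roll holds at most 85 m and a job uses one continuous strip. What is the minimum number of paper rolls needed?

6

Total = 65 + 65 + 55 + 50 + 45 + 45 + 25 + 25 + 15 + 10 + 10 = 410 m.
Lower bound: ⌈410/85⌉ = 5 paper rolls.
Also, 6 print jobs each exceed 85/2 m, and no two of those can share a roll, so at least 6 paper rolls are needed.
A packing using 6 paper rolls:
  roll 1: 65 + 15 = 80
  roll 2: 65 + 10 + 10 = 85
  roll 3: 55 + 25 = 80
  roll 4: 50 + 25 = 75
  roll 5: 45 = 45
  roll 6: 45 = 45
This matches the lower bound, so 6 is optimal.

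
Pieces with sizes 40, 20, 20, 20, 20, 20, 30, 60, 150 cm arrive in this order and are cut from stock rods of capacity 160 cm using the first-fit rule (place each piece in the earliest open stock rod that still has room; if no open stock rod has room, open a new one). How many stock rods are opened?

  40 → stock rod 1 (new)  [load 40/160]
  20 → stock rod 1  [load 60/160]
  20 → stock rod 1  [load 80/160]
  20 → stock rod 1  [load 100/160]
  20 → stock rod 1  [load 120/160]
  20 → stock rod 1  [load 140/160]
  30 → stock rod 2 (new)  [load 30/160]
  60 → stock rod 2  [load 90/160]
  150 → stock rod 3 (new)  [load 150/160]
3 stock rods opened.

3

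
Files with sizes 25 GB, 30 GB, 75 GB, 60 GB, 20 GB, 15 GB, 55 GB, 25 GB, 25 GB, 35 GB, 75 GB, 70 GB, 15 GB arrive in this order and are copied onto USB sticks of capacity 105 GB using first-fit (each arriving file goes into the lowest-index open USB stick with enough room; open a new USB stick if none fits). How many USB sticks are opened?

6

  25 → USB stick 1 (new)  [load 25/105]
  30 → USB stick 1  [load 55/105]
  75 → USB stick 2 (new)  [load 75/105]
  60 → USB stick 3 (new)  [load 60/105]
  20 → USB stick 1  [load 75/105]
  15 → USB stick 1  [load 90/105]
  55 → USB stick 4 (new)  [load 55/105]
  25 → USB stick 2  [load 100/105]
  25 → USB stick 3  [load 85/105]
  35 → USB stick 4  [load 90/105]
  75 → USB stick 5 (new)  [load 75/105]
  70 → USB stick 6 (new)  [load 70/105]
  15 → USB stick 1  [load 105/105]
6 USB sticks opened.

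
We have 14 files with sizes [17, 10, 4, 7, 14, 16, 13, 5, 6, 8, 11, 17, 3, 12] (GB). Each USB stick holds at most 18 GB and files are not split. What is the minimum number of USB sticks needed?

9

Total = 17 + 17 + 16 + 14 + 13 + 12 + 11 + 10 + 8 + 7 + 6 + 5 + 4 + 3 = 143 GB.
Lower bound: ⌈143/18⌉ = 8 USB sticks.
A packing using 9 USB sticks:
  USB stick 1: 17 = 17
  USB stick 2: 17 = 17
  USB stick 3: 16 = 16
  USB stick 4: 14 + 4 = 18
  USB stick 5: 13 + 5 = 18
  USB stick 6: 12 + 6 = 18
  USB stick 7: 11 + 7 = 18
  USB stick 8: 10 + 8 = 18
  USB stick 9: 3 = 3
No arrangement into 8 USB sticks stays within capacity, so 9 is optimal.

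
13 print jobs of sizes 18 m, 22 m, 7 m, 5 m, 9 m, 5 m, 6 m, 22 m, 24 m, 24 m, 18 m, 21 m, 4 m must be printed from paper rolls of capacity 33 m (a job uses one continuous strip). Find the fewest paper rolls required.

Total = 24 + 24 + 22 + 22 + 21 + 18 + 18 + 9 + 7 + 6 + 5 + 5 + 4 = 185 m.
Lower bound: ⌈185/33⌉ = 6 paper rolls.
Also, 7 print jobs each exceed 33/2 m, and no two of those can share a roll, so at least 7 paper rolls are needed.
A packing using 7 paper rolls:
  roll 1: 24 + 9 = 33
  roll 2: 24 + 7 = 31
  roll 3: 22 + 6 + 5 = 33
  roll 4: 22 + 5 + 4 = 31
  roll 5: 21 = 21
  roll 6: 18 = 18
  roll 7: 18 = 18
This matches the lower bound, so 7 is optimal.

7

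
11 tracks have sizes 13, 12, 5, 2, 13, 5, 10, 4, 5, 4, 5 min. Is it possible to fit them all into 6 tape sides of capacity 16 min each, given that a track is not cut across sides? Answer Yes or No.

Yes

A valid assignment using 6 tape sides:
  side 1: 13 + 2 = 15
  side 2: 13 = 13
  side 3: 12 + 4 = 16
  side 4: 10 + 5 = 15
  side 5: 5 + 5 + 5 = 15
  side 6: 4 = 4
Every load is within 16 min, so 6 tape sides suffice.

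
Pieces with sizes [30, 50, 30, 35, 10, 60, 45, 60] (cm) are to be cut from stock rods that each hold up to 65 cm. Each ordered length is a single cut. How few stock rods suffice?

6

Total = 60 + 60 + 50 + 45 + 35 + 30 + 30 + 10 = 320 cm.
Lower bound: ⌈320/65⌉ = 5 stock rods.
A packing using 6 stock rods:
  stock rod 1: 60 = 60
  stock rod 2: 60 = 60
  stock rod 3: 50 + 10 = 60
  stock rod 4: 45 = 45
  stock rod 5: 35 + 30 = 65
  stock rod 6: 30 = 30
No arrangement into 5 stock rods stays within capacity, so 6 is optimal.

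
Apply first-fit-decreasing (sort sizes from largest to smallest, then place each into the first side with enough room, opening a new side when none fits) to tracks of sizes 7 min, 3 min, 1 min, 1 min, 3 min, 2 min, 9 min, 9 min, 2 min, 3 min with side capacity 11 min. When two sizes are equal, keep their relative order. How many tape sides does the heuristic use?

4

Sorted descending: 9, 9, 7, 3, 3, 3, 2, 2, 1, 1.
  9 → side 1 (new)  [load 9/11]
  9 → side 2 (new)  [load 9/11]
  7 → side 3 (new)  [load 7/11]
  3 → side 3  [load 10/11]
  3 → side 4 (new)  [load 3/11]
  3 → side 4  [load 6/11]
  2 → side 1  [load 11/11]
  2 → side 2  [load 11/11]
  1 → side 3  [load 11/11]
  1 → side 4  [load 7/11]
4 tape sides opened.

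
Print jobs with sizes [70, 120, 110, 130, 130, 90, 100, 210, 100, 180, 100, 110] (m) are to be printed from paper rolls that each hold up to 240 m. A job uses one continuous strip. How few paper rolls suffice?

7

Total = 210 + 180 + 130 + 130 + 120 + 110 + 110 + 100 + 100 + 100 + 90 + 70 = 1450 m.
Lower bound: ⌈1450/240⌉ = 7 paper rolls.
A packing using 7 paper rolls:
  roll 1: 210 = 210
  roll 2: 180 = 180
  roll 3: 130 + 110 = 240
  roll 4: 130 + 110 = 240
  roll 5: 120 + 100 = 220
  roll 6: 100 + 100 = 200
  roll 7: 90 + 70 = 160
This matches the lower bound, so 7 is optimal.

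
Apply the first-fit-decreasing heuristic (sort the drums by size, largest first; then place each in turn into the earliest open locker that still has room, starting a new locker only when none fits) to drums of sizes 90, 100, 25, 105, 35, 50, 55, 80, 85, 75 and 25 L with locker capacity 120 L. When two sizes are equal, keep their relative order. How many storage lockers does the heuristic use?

7

Sorted descending: 105, 100, 90, 85, 80, 75, 55, 50, 35, 25, 25.
  105 → locker 1 (new)  [load 105/120]
  100 → locker 2 (new)  [load 100/120]
  90 → locker 3 (new)  [load 90/120]
  85 → locker 4 (new)  [load 85/120]
  80 → locker 5 (new)  [load 80/120]
  75 → locker 6 (new)  [load 75/120]
  55 → locker 7 (new)  [load 55/120]
  50 → locker 7  [load 105/120]
  35 → locker 4  [load 120/120]
  25 → locker 3  [load 115/120]
  25 → locker 5  [load 105/120]
7 storage lockers opened.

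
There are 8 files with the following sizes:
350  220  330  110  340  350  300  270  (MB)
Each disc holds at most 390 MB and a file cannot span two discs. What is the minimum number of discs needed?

Total = 350 + 350 + 340 + 330 + 300 + 270 + 220 + 110 = 2270 MB.
Lower bound: ⌈2270/390⌉ = 6 discs.
Also, 7 files each exceed 195 MB, and no two of those can share a disc, so at least 7 discs are needed.
A packing using 7 discs:
  disc 1: 350 = 350
  disc 2: 350 = 350
  disc 3: 340 = 340
  disc 4: 330 = 330
  disc 5: 300 = 300
  disc 6: 270 + 110 = 380
  disc 7: 220 = 220
This matches the lower bound, so 7 is optimal.

7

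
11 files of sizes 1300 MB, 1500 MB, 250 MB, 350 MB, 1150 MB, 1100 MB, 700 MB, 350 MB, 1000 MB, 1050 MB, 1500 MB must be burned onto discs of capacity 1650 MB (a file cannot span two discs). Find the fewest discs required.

Total = 1500 + 1500 + 1300 + 1150 + 1100 + 1050 + 1000 + 700 + 350 + 350 + 250 = 10250 MB.
Lower bound: ⌈10250/1650⌉ = 7 discs.
A packing using 8 discs:
  disc 1: 1500 = 1500
  disc 2: 1500 = 1500
  disc 3: 1300 + 350 = 1650
  disc 4: 1150 + 350 = 1500
  disc 5: 1100 + 250 = 1350
  disc 6: 1050 = 1050
  disc 7: 1000 = 1000
  disc 8: 700 = 700
No arrangement into 7 discs stays within capacity, so 8 is optimal.

8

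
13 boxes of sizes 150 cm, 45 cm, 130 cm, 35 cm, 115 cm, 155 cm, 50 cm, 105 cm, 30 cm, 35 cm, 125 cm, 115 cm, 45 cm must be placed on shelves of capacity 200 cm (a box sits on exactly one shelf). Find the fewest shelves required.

Total = 155 + 150 + 130 + 125 + 115 + 115 + 105 + 50 + 45 + 45 + 35 + 35 + 30 = 1135 cm.
Lower bound: ⌈1135/200⌉ = 6 shelves.
Also, 7 boxes each exceed 100 cm, and no two of those can share a shelf, so at least 7 shelves are needed.
A packing using 7 shelves:
  shelf 1: 155 + 45 = 200
  shelf 2: 150 + 50 = 200
  shelf 3: 130 + 45 = 175
  shelf 4: 125 + 35 + 35 = 195
  shelf 5: 115 + 30 = 145
  shelf 6: 115 = 115
  shelf 7: 105 = 105
This matches the lower bound, so 7 is optimal.

7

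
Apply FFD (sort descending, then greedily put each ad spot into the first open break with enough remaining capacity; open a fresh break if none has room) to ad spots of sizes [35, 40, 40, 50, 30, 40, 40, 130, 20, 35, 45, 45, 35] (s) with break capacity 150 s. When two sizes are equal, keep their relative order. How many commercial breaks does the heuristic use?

Sorted descending: 130, 50, 45, 45, 40, 40, 40, 40, 35, 35, 35, 30, 20.
  130 → break 1 (new)  [load 130/150]
  50 → break 2 (new)  [load 50/150]
  45 → break 2  [load 95/150]
  45 → break 2  [load 140/150]
  40 → break 3 (new)  [load 40/150]
  40 → break 3  [load 80/150]
  40 → break 3  [load 120/150]
  40 → break 4 (new)  [load 40/150]
  35 → break 4  [load 75/150]
  35 → break 4  [load 110/150]
  35 → break 4  [load 145/150]
  30 → break 3  [load 150/150]
  20 → break 1  [load 150/150]
4 commercial breaks opened.

4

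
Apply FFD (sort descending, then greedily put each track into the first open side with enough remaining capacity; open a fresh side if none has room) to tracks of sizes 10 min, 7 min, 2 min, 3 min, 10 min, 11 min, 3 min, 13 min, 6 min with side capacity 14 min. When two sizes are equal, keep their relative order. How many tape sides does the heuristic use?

5

Sorted descending: 13, 11, 10, 10, 7, 6, 3, 3, 2.
  13 → side 1 (new)  [load 13/14]
  11 → side 2 (new)  [load 11/14]
  10 → side 3 (new)  [load 10/14]
  10 → side 4 (new)  [load 10/14]
  7 → side 5 (new)  [load 7/14]
  6 → side 5  [load 13/14]
  3 → side 2  [load 14/14]
  3 → side 3  [load 13/14]
  2 → side 4  [load 12/14]
5 tape sides opened.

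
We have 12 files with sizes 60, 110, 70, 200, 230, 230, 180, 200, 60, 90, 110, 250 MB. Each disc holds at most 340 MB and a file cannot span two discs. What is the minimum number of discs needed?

Total = 250 + 230 + 230 + 200 + 200 + 180 + 110 + 110 + 90 + 70 + 60 + 60 = 1790 MB.
Lower bound: ⌈1790/340⌉ = 6 discs.
A packing using 6 discs:
  disc 1: 250 + 90 = 340
  disc 2: 230 + 110 = 340
  disc 3: 230 + 110 = 340
  disc 4: 200 + 70 + 60 = 330
  disc 5: 200 + 60 = 260
  disc 6: 180 = 180
This matches the lower bound, so 6 is optimal.

6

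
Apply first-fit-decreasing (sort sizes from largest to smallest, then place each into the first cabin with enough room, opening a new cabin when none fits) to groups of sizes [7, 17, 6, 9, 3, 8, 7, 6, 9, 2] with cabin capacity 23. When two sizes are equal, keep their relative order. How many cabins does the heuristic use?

Sorted descending: 17, 9, 9, 8, 7, 7, 6, 6, 3, 2.
  17 → cabin 1 (new)  [load 17/23]
  9 → cabin 2 (new)  [load 9/23]
  9 → cabin 2  [load 18/23]
  8 → cabin 3 (new)  [load 8/23]
  7 → cabin 3  [load 15/23]
  7 → cabin 3  [load 22/23]
  6 → cabin 1  [load 23/23]
  6 → cabin 4 (new)  [load 6/23]
  3 → cabin 2  [load 21/23]
  2 → cabin 2  [load 23/23]
4 cabins opened.

4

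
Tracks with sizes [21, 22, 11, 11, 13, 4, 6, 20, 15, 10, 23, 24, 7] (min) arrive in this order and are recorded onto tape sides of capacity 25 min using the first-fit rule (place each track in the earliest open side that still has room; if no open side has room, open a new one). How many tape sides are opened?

  21 → side 1 (new)  [load 21/25]
  22 → side 2 (new)  [load 22/25]
  11 → side 3 (new)  [load 11/25]
  11 → side 3  [load 22/25]
  13 → side 4 (new)  [load 13/25]
  4 → side 1  [load 25/25]
  6 → side 4  [load 19/25]
  20 → side 5 (new)  [load 20/25]
  15 → side 6 (new)  [load 15/25]
  10 → side 6  [load 25/25]
  23 → side 7 (new)  [load 23/25]
  24 → side 8 (new)  [load 24/25]
  7 → side 9 (new)  [load 7/25]
9 tape sides opened.

9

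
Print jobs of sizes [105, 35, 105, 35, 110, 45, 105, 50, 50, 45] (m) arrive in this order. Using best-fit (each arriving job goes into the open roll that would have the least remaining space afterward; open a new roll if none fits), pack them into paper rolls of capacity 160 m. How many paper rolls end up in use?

5

  105 → roll 1 (new)  [load 105/160]
  35 → roll 1  [load 140/160]
  105 → roll 2 (new)  [load 105/160]
  35 → roll 2  [load 140/160]
  110 → roll 3 (new)  [load 110/160]
  45 → roll 3  [load 155/160]
  105 → roll 4 (new)  [load 105/160]
  50 → roll 4  [load 155/160]
  50 → roll 5 (new)  [load 50/160]
  45 → roll 5  [load 95/160]
5 paper rolls opened.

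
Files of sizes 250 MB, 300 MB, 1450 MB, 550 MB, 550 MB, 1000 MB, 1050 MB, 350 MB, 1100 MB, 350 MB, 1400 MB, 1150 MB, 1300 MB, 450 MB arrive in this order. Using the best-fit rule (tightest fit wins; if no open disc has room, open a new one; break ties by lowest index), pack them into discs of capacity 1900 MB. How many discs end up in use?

8

  250 → disc 1 (new)  [load 250/1900]
  300 → disc 1  [load 550/1900]
  1450 → disc 2 (new)  [load 1450/1900]
  550 → disc 1  [load 1100/1900]
  550 → disc 1  [load 1650/1900]
  1000 → disc 3 (new)  [load 1000/1900]
  1050 → disc 4 (new)  [load 1050/1900]
  350 → disc 2  [load 1800/1900]
  1100 → disc 5 (new)  [load 1100/1900]
  350 → disc 5  [load 1450/1900]
  1400 → disc 6 (new)  [load 1400/1900]
  1150 → disc 7 (new)  [load 1150/1900]
  1300 → disc 8 (new)  [load 1300/1900]
  450 → disc 5  [load 1900/1900]
8 discs opened.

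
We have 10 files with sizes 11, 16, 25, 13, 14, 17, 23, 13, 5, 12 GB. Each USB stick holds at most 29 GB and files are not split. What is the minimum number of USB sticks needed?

Total = 25 + 23 + 17 + 16 + 14 + 13 + 13 + 12 + 11 + 5 = 149 GB.
Lower bound: ⌈149/29⌉ = 6 USB sticks.
A packing using 6 USB sticks:
  USB stick 1: 25 = 25
  USB stick 2: 23 + 5 = 28
  USB stick 3: 17 + 12 = 29
  USB stick 4: 16 + 13 = 29
  USB stick 5: 14 + 13 = 27
  USB stick 6: 11 = 11
This matches the lower bound, so 6 is optimal.

6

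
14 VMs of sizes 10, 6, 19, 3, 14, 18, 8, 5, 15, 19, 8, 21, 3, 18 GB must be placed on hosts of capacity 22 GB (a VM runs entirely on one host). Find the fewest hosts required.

Total = 21 + 19 + 19 + 18 + 18 + 15 + 14 + 10 + 8 + 8 + 6 + 5 + 3 + 3 = 167 GB.
Lower bound: ⌈167/22⌉ = 8 hosts.
A packing using 9 hosts:
  host 1: 21 = 21
  host 2: 19 + 3 = 22
  host 3: 19 + 3 = 22
  host 4: 18 = 18
  host 5: 18 = 18
  host 6: 15 + 6 = 21
  host 7: 14 + 8 = 22
  host 8: 10 + 8 = 18
  host 9: 5 = 5
No arrangement into 8 hosts stays within capacity, so 9 is optimal.

9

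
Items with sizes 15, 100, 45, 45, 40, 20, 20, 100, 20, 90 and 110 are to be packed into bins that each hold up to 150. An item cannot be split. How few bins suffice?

5

Total = 110 + 100 + 100 + 90 + 45 + 45 + 40 + 20 + 20 + 20 + 15 = 605.
Lower bound: ⌈605/150⌉ = 5 bins.
A packing using 5 bins:
  bin 1: 110 + 40 = 150
  bin 2: 100 + 45 = 145
  bin 3: 100 + 45 = 145
  bin 4: 90 + 20 + 20 + 20 = 150
  bin 5: 15 = 15
This matches the lower bound, so 5 is optimal.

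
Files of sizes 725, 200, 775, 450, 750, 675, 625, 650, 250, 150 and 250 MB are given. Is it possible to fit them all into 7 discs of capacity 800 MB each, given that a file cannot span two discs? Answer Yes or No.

No

Total = 5500 MB; ⌈5500/800⌉ = 7.
The bound of 7 does not rule out 7, but exhaustive search shows no assignment into 7 discs of capacity 800 MB exists — the minimum is 8.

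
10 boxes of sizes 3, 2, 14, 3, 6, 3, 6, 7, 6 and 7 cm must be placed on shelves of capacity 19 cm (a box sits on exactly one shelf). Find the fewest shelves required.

Total = 14 + 7 + 7 + 6 + 6 + 6 + 3 + 3 + 3 + 2 = 57 cm.
Lower bound: ⌈57/19⌉ = 3 shelves.
A packing using 3 shelves:
  shelf 1: 14 + 3 + 2 = 19
  shelf 2: 7 + 6 + 6 = 19
  shelf 3: 7 + 6 + 3 + 3 = 19
This matches the lower bound, so 3 is optimal.

3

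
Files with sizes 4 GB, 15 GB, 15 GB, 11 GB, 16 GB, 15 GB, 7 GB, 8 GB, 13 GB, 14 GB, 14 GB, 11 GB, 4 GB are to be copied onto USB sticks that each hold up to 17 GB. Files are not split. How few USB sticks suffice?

10

Total = 16 + 15 + 15 + 15 + 14 + 14 + 13 + 11 + 11 + 8 + 7 + 4 + 4 = 147 GB.
Lower bound: ⌈147/17⌉ = 9 USB sticks.
A packing using 10 USB sticks:
  USB stick 1: 16 = 16
  USB stick 2: 15 = 15
  USB stick 3: 15 = 15
  USB stick 4: 15 = 15
  USB stick 5: 14 = 14
  USB stick 6: 14 = 14
  USB stick 7: 13 + 4 = 17
  USB stick 8: 11 + 4 = 15
  USB stick 9: 11 = 11
  USB stick 10: 8 + 7 = 15
No arrangement into 9 USB sticks stays within capacity, so 10 is optimal.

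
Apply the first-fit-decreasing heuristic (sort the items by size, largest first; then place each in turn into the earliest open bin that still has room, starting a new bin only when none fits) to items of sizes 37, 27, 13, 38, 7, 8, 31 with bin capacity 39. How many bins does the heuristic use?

5

Sorted descending: 38, 37, 31, 27, 13, 8, 7.
  38 → bin 1 (new)  [load 38/39]
  37 → bin 2 (new)  [load 37/39]
  31 → bin 3 (new)  [load 31/39]
  27 → bin 4 (new)  [load 27/39]
  13 → bin 5 (new)  [load 13/39]
  8 → bin 3  [load 39/39]
  7 → bin 4  [load 34/39]
5 bins opened.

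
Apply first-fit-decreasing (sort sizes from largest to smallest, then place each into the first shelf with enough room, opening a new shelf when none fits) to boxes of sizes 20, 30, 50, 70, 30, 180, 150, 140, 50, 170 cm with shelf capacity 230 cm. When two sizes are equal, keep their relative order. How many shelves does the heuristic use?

Sorted descending: 180, 170, 150, 140, 70, 50, 50, 30, 30, 20.
  180 → shelf 1 (new)  [load 180/230]
  170 → shelf 2 (new)  [load 170/230]
  150 → shelf 3 (new)  [load 150/230]
  140 → shelf 4 (new)  [load 140/230]
  70 → shelf 3  [load 220/230]
  50 → shelf 1  [load 230/230]
  50 → shelf 2  [load 220/230]
  30 → shelf 4  [load 170/230]
  30 → shelf 4  [load 200/230]
  20 → shelf 4  [load 220/230]
4 shelves opened.

4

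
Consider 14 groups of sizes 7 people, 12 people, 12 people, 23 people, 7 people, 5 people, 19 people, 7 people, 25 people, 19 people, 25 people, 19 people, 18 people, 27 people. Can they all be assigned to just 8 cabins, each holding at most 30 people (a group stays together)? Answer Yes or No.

Total = 225 people; ⌈225/30⌉ = 8.
The bound of 8 does not rule out 8, but exhaustive search shows no assignment into 8 cabins of capacity 30 people exists — the minimum is 9.

No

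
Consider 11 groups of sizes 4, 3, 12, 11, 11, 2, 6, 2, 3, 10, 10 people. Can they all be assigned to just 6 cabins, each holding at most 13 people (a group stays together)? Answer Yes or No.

A valid assignment using 6 cabins:
  cabin 1: 12 = 12
  cabin 2: 11 + 2 = 13
  cabin 3: 11 + 2 = 13
  cabin 4: 10 + 3 = 13
  cabin 5: 10 + 3 = 13
  cabin 6: 6 + 4 = 10
Every load is within 13 people, so 6 cabins suffice.

Yes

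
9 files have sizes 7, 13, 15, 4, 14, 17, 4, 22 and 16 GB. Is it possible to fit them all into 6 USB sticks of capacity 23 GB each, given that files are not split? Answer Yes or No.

A valid assignment using 6 USB sticks:
  USB stick 1: 22 = 22
  USB stick 2: 17 + 4 = 21
  USB stick 3: 16 + 7 = 23
  USB stick 4: 15 + 4 = 19
  USB stick 5: 14 = 14
  USB stick 6: 13 = 13
Every load is within 23 GB, so 6 USB sticks suffice.

Yes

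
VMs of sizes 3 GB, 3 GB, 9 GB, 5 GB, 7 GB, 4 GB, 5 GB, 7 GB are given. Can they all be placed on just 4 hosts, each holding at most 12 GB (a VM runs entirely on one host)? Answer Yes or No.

A valid assignment using 4 hosts:
  host 1: 9 + 3 = 12
  host 2: 7 + 5 = 12
  host 3: 7 + 5 = 12
  host 4: 4 + 3 = 7
Every load is within 12 GB, so 4 hosts suffice.

Yes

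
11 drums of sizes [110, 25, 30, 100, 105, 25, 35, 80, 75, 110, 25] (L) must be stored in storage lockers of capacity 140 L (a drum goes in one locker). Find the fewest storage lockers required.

Total = 110 + 110 + 105 + 100 + 80 + 75 + 35 + 30 + 25 + 25 + 25 = 720 L.
Lower bound: ⌈720/140⌉ = 6 storage lockers.
A packing using 6 storage lockers:
  locker 1: 110 + 30 = 140
  locker 2: 110 + 25 = 135
  locker 3: 105 + 35 = 140
  locker 4: 100 + 25 = 125
  locker 5: 80 + 25 = 105
  locker 6: 75 = 75
This matches the lower bound, so 6 is optimal.

6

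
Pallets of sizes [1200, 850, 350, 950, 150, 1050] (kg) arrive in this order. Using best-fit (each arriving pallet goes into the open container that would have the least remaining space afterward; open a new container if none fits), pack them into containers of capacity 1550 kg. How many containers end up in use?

4

  1200 → container 1 (new)  [load 1200/1550]
  850 → container 2 (new)  [load 850/1550]
  350 → container 1  [load 1550/1550]
  950 → container 3 (new)  [load 950/1550]
  150 → container 3  [load 1100/1550]
  1050 → container 4 (new)  [load 1050/1550]
4 containers opened.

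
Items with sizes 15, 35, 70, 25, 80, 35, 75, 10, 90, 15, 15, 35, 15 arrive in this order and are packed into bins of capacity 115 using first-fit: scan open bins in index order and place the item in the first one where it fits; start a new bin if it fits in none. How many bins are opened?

5

  15 → bin 1 (new)  [load 15/115]
  35 → bin 1  [load 50/115]
  70 → bin 2 (new)  [load 70/115]
  25 → bin 1  [load 75/115]
  80 → bin 3 (new)  [load 80/115]
  35 → bin 1  [load 110/115]
  75 → bin 4 (new)  [load 75/115]
  10 → bin 2  [load 80/115]
  90 → bin 5 (new)  [load 90/115]
  15 → bin 2  [load 95/115]
  15 → bin 2  [load 110/115]
  35 → bin 3  [load 115/115]
  15 → bin 4  [load 90/115]
5 bins opened.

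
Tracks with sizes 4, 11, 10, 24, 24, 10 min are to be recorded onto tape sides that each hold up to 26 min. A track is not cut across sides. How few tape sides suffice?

4

Total = 24 + 24 + 11 + 10 + 10 + 4 = 83 min.
Lower bound: ⌈83/26⌉ = 4 tape sides.
A packing using 4 tape sides:
  side 1: 24 = 24
  side 2: 24 = 24
  side 3: 11 + 10 + 4 = 25
  side 4: 10 = 10
This matches the lower bound, so 4 is optimal.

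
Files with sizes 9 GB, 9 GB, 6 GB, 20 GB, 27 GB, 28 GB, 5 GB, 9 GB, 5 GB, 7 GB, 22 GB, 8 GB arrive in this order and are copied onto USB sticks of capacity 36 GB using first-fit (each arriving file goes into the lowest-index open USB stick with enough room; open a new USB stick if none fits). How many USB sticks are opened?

5

  9 → USB stick 1 (new)  [load 9/36]
  9 → USB stick 1  [load 18/36]
  6 → USB stick 1  [load 24/36]
  20 → USB stick 2 (new)  [load 20/36]
  27 → USB stick 3 (new)  [load 27/36]
  28 → USB stick 4 (new)  [load 28/36]
  5 → USB stick 1  [load 29/36]
  9 → USB stick 2  [load 29/36]
  5 → USB stick 1  [load 34/36]
  7 → USB stick 2  [load 36/36]
  22 → USB stick 5 (new)  [load 22/36]
  8 → USB stick 3  [load 35/36]
5 USB sticks opened.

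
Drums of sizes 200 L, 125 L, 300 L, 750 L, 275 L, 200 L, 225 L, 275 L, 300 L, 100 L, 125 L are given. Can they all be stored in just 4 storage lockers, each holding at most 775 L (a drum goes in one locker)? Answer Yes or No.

A valid assignment using 4 storage lockers:
  locker 1: 750 = 750
  locker 2: 300 + 300 + 125 = 725
  locker 3: 275 + 275 + 225 = 775
  locker 4: 200 + 200 + 125 + 100 = 625
Every load is within 775 L, so 4 storage lockers suffice.

Yes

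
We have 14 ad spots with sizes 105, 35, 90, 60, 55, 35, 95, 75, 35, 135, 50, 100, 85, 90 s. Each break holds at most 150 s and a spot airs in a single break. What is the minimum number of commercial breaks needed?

Total = 135 + 105 + 100 + 95 + 90 + 90 + 85 + 75 + 60 + 55 + 50 + 35 + 35 + 35 = 1045 s.
Lower bound: ⌈1045/150⌉ = 7 commercial breaks.
A packing using 8 commercial breaks:
  break 1: 135 = 135
  break 2: 105 + 35 = 140
  break 3: 100 + 50 = 150
  break 4: 95 + 55 = 150
  break 5: 90 + 60 = 150
  break 6: 90 + 35 = 125
  break 7: 85 + 35 = 120
  break 8: 75 = 75
No arrangement into 7 commercial breaks stays within capacity, so 8 is optimal.

8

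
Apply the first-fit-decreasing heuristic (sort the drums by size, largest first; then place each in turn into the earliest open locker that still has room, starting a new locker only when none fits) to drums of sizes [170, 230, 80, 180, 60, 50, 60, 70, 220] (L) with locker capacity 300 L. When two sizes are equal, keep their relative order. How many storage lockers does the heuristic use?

Sorted descending: 230, 220, 180, 170, 80, 70, 60, 60, 50.
  230 → locker 1 (new)  [load 230/300]
  220 → locker 2 (new)  [load 220/300]
  180 → locker 3 (new)  [load 180/300]
  170 → locker 4 (new)  [load 170/300]
  80 → locker 2  [load 300/300]
  70 → locker 1  [load 300/300]
  60 → locker 3  [load 240/300]
  60 → locker 3  [load 300/300]
  50 → locker 4  [load 220/300]
4 storage lockers opened.

4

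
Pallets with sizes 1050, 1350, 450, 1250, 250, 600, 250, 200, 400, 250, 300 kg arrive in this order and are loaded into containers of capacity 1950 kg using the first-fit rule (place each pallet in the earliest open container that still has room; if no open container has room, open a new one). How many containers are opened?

4

  1050 → container 1 (new)  [load 1050/1950]
  1350 → container 2 (new)  [load 1350/1950]
  450 → container 1  [load 1500/1950]
  1250 → container 3 (new)  [load 1250/1950]
  250 → container 1  [load 1750/1950]
  600 → container 2  [load 1950/1950]
  250 → container 3  [load 1500/1950]
  200 → container 1  [load 1950/1950]
  400 → container 3  [load 1900/1950]
  250 → container 4 (new)  [load 250/1950]
  300 → container 4  [load 550/1950]
4 containers opened.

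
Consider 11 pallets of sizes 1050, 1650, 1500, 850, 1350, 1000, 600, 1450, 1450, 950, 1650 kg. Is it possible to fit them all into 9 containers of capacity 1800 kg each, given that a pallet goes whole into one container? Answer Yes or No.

Yes

A valid assignment using 9 containers:
  container 1: 1650 = 1650
  container 2: 1650 = 1650
  container 3: 1500 = 1500
  container 4: 1450 = 1450
  container 5: 1450 = 1450
  container 6: 1350 = 1350
  container 7: 1050 + 600 = 1650
  container 8: 1000 = 1000
  container 9: 950 + 850 = 1800
Every load is within 1800 kg, so 9 containers suffice.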